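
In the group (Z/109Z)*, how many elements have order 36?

12

φ(109) = 109 − 1 = 108 = 2^2 · 3^3.
Since (Z/109Z)^× is cyclic of order 108, the number of elements of order d is φ(d) when d | 108 and 0 otherwise.
36 = 2^2 · 3^2 divides 108, and φ(36) = 12.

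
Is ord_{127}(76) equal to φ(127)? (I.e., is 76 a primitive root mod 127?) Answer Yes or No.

φ(127) = 127 − 1 = 126 = 2 · 3^2 · 7.
76 is a primitive root mod 127 iff 76^(φ(127)/q) ≢ 1 for every prime q | φ(127), i.e. q ∈ {2, 3, 7}.
76^63 ≡ 1 (mod 127)  [q = 2: ≡ 1 ✗]
76^42 ≡ 1 (mod 127)  [q = 3: ≡ 1 ✗]
76^18 ≡ 2 (mod 127)  [q = 7: ≢ 1 ✓]
Since 76^63 ≡ 1, the order of 76 divides 63 < 126, so 76 is not a primitive root.

No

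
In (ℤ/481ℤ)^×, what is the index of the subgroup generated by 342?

24

By Lagrange's theorem, ord_481(342) divides φ(481) = φ(13·37) = (13−1)·(37−1) = 12·36 = 432 = 2^4 · 3^3.
Divisors of 432: 1, 2, 3, 4, 6, 8, 9, 12, 16, 18, 24, 27, 36, 48, 54, 72, 108, 144, 216, 432.
Check 342^d mod 481 for each divisor in increasing order:
342^1 ≡ 342 (mod 481)
342^2 ≡ 81 (mod 481)
342^3 ≡ 285 (mod 481)
342^4 ≡ 308 (mod 481)
342^6 ≡ 417 (mod 481)
342^8 ≡ 107 (mod 481)
342^9 ≡ 38 (mod 481)
342^12 ≡ 248 (mod 481)
342^16 ≡ 386 (mod 481)
342^18 ≡ 1 (mod 481) ✓
So ord_481(342) = 18, hence |⟨342⟩| = 18.
[(Z/481Z)^× : ⟨342⟩] = 432/18 = 24.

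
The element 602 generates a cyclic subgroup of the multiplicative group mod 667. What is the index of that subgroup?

4

The order of 602 must divide φ(667) = φ(23·29) = (23−1)·(29−1) = 22·28 = 616 = 2^3 · 7 · 11.
Divisors of 616: 1, 2, 4, 7, 8, 11, 14, 22, 28, 44, 56, 77, 88, 154, 308, 616.
Compute 602^d (mod 667) for the divisors d until we hit 1:
602^1 ≡ 602 (mod 667)
602^2 ≡ 223 (mod 667)
602^4 ≡ 371 (mod 667)
602^7 ≡ 376 (mod 667)
602^8 ≡ 239 (mod 667)
602^11 ≡ 93 (mod 667)
602^14 ≡ 639 (mod 667)
602^22 ≡ 645 (mod 667)
602^28 ≡ 117 (mod 667)
602^44 ≡ 484 (mod 667)
602^56 ≡ 349 (mod 667)
602^77 ≡ 231 (mod 667)
602^88 ≡ 139 (mod 667)
602^154 ≡ 1 (mod 667) ✓
Thus |⟨602⟩| = ord(602) = 154.
Index = |(Z/667Z)^×| / |⟨602⟩| = 616 / 154 = 4.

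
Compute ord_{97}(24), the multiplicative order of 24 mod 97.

The order of 24 must divide φ(97) = 97 − 1 = 96 = 2^5 · 3.
Divisors of 96: 1, 2, 3, 4, 6, 8, 12, 16, 24, 32, 48, 96.
Evaluate successive powers at the divisors of 96:
24^1 ≡ 24 (mod 97)
24^2 ≡ 91 (mod 97)
24^3 ≡ 50 (mod 97)
24^4 ≡ 36 (mod 97)
24^6 ≡ 75 (mod 97)
24^8 ≡ 35 (mod 97)
24^12 ≡ 96 (mod 97)
24^16 ≡ 61 (mod 97)
24^24 ≡ 1 (mod 97) ✓
Therefore the multiplicative order of 24 modulo 97 is 24.

24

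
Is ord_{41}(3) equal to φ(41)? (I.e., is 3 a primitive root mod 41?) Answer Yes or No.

φ(41) = 41 − 1 = 40 = 2^3 · 5.
3 is a primitive root mod 41 iff 3^(φ(41)/q) ≢ 1 for every prime q | φ(41), i.e. q ∈ {2, 5}.
3^20 ≡ 40 (mod 41)  [q = 2: ≢ 1 ✓]
3^8 ≡ 1 (mod 41)  [q = 5: ≡ 1 ✗]
3^8 ≡ 1 shows ord(3) | 8, strictly less than φ(41); not a primitive root.

No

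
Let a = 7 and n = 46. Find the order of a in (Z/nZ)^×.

22

By Lagrange's theorem, ord_46(7) divides φ(46) = φ(2)·φ(23) = 1·22 = 22 = 2 · 11.
Divisors of 22: 1, 2, 11, 22.
Test each divisor d:
7^1 ≡ 7 (mod 46)
7^2 ≡ 3 (mod 46)
7^11 ≡ 45 (mod 46)
7^22 ≡ 1 (mod 46) ✓
So ord_46(7) = 22.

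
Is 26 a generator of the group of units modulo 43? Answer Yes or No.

Yes

φ(43) = 43 − 1 = 42 = 2 · 3 · 7.
26 is a primitive root mod 43 iff 26^(φ(43)/q) ≢ 1 for every prime q | φ(43), i.e. q ∈ {2, 3, 7}.
26^21 ≡ 42 (mod 43)  [q = 2: ≢ 1 ✓]
26^14 ≡ 6 (mod 43)  [q = 3: ≢ 1 ✓]
26^6 ≡ 35 (mod 43)  [q = 7: ≢ 1 ✓]
None equal 1, so ord_43(26) = 42: 26 is a primitive root.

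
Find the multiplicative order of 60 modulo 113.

The order of 60 must divide φ(113) = 113 − 1 = 112 = 2^4 · 7.
Divisors of 112: 1, 2, 4, 7, 8, 14, 16, 28, 56, 112.
Test each divisor d:
60^1 ≡ 60 (mod 113)
60^2 ≡ 97 (mod 113)
60^4 ≡ 30 (mod 113)
60^7 ≡ 15 (mod 113)
60^8 ≡ 109 (mod 113)
60^14 ≡ 112 (mod 113)
60^16 ≡ 16 (mod 113)
60^28 ≡ 1 (mod 113) ✓
So ord_113(60) = 28.

28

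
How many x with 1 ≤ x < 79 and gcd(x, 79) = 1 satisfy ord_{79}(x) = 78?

24

φ(79) = 79 − 1 = 78 = 2 · 3 · 13.
(Z/79Z)^× is cyclic (|G| = 78); a cyclic group of order m has exactly φ(d) elements of each order d | m, and none otherwise.
78 = 2 · 3 · 13 divides 78, and φ(78) = 24.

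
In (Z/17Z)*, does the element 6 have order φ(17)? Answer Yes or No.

φ(17) = 17 − 1 = 16 = 2^4.
An element g generates (Z/17Z)^× iff g^(16/q) ≢ 1 (mod 17) for each prime q ∈ {2}.
6^8 ≡ 16 (mod 17)  [q = 2: ≢ 1 ✓]
None equal 1, so ord_17(6) = 16: 6 is a primitive root.

Yes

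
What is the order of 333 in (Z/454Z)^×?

226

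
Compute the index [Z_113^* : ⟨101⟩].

1

The order of 101 must divide φ(113) = 113 − 1 = 112 = 2^4 · 7.
Divisors of 112: 1, 2, 4, 7, 8, 14, 16, 28, 56, 112.
Test each divisor d:
101^1 ≡ 101 (mod 113)
101^2 ≡ 31 (mod 113)
101^4 ≡ 57 (mod 113)
101^7 ≡ 40 (mod 113)
101^8 ≡ 85 (mod 113)
101^14 ≡ 18 (mod 113)
101^16 ≡ 106 (mod 113)
101^28 ≡ 98 (mod 113)
101^56 ≡ 112 (mod 113)
101^112 ≡ 1 (mod 113) ✓
The order of 101 is 112, so the subgroup it generates has 112 elements.
The index is φ(113) / ord(101) = 112 / 112 = 1.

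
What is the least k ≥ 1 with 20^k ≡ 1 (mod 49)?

14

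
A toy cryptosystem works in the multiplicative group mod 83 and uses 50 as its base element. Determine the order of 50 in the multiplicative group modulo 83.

ord(50) | φ(83) = 83 − 1 = 82 = 2 · 41.
Divisors of 82: 1, 2, 41, 82.
Check 50^d mod 83 for each divisor in increasing order:
50^1 ≡ 50
50^2 ≡ 10
50^41 ≡ 82
50^82 ≡ 1
The smallest such exponent is 82, so the order of 50 is 82.

82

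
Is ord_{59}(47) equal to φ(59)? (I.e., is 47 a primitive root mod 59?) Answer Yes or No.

φ(59) = 59 − 1 = 58 = 2 · 29.
It suffices to check that the order of 47 is not a proper divisor of 58: compute 47^(58/q) for q ∈ {2, 29}.
47^29 ≡ 58 (mod 59)  [q = 2: ≢ 1 ✓]
47^2 ≡ 26 (mod 59)  [q = 29: ≢ 1 ✓]
Every test exponent gives a nontrivial residue, hence 47 generates the full group.

Yes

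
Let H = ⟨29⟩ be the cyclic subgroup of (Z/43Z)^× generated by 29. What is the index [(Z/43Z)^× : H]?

1

Since 29 ∈ (Z/43Z)^×, its order divides φ(43) = 43 − 1 = 42 = 2 · 3 · 7.
Divisors of 42: 1, 2, 3, 6, 7, 14, 21, 42.
Check 29^d mod 43 for each divisor in increasing order:
29^1 ≡ 29
29^2 ≡ 24
29^3 ≡ 8
29^6 ≡ 21
29^7 ≡ 7
29^14 ≡ 6
29^21 ≡ 42
29^42 ≡ 1
The order of 29 is 42, so the subgroup it generates has 42 elements.
The index is φ(43) / ord(29) = 42 / 42 = 1.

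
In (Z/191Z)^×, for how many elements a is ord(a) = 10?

φ(191) = 191 − 1 = 190 = 2 · 5 · 19.
Since (Z/191Z)^× is cyclic of order 190, the number of elements of order d is φ(d) when d | 190 and 0 otherwise.
10 = 2 · 5 divides 190, and φ(10) = 4.

4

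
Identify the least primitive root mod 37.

2

φ(37) = 37 − 1 = 36 = 2^2 · 3^2.
Test candidates g = 2, 3, … against the prime factors q ∈ {2, 3} of φ(37): g is a generator iff g^(36/q) ≢ 1 for every such q.
g = 2: 2^18 ≡ 36; 2^12 ≡ 26 — none is 1, so 2 is a primitive root.
So 2 is the smallest generator of (Z/37Z)^×.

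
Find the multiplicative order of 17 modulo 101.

10

By Lagrange's theorem, ord_101(17) divides φ(101) = 101 − 1 = 100 = 2^2 · 5^2.
Divisors of 100: 1, 2, 4, 5, 10, 20, 25, 50, 100.
Compute 17^d (mod 101) for the divisors d until we hit 1:
17^1 ≡ 17 (mod 101)
17^2 ≡ 87 (mod 101)
17^4 ≡ 95 (mod 101)
17^5 ≡ 100 (mod 101)
17^10 ≡ 1 (mod 101) ✓
The smallest such exponent is 10, so the order of 17 is 10.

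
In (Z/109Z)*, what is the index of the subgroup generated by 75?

ord(75) | φ(109) = 109 − 1 = 108 = 2^2 · 3^3.
Divisors of 108: 1, 2, 3, 4, 6, 9, 12, 18, 27, 36, 54, 108.
Check 75^d mod 109 for each divisor in increasing order:
75^1 ≡ 75 (mod 109)
75^2 ≡ 66 (mod 109)
75^3 ≡ 45 (mod 109)
75^4 ≡ 105 (mod 109)
75^6 ≡ 63 (mod 109)
75^9 ≡ 1 (mod 109) ✓
Thus |⟨75⟩| = ord(75) = 9.
The index is φ(109) / ord(75) = 108 / 9 = 12.

12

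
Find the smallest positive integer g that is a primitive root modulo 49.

φ(49) = φ(7^2) = 7·(7−1) = 42 = 2 · 3 · 7.
Test candidates g = 2, 3, … against the prime factors q ∈ {2, 3, 7} of φ(49): g is a generator iff g^(42/q) ≢ 1 for every such q.
g = 2: 2^21 ≡ 1 — hits 1, so not a primitive root.
g = 3: 3^21 ≡ 48; 3^14 ≡ 30; 3^6 ≡ 43 — none is 1, so 3 is a primitive root.
The smallest primitive root modulo 49 is 3.

3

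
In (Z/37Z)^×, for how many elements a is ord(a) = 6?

φ(37) = 37 − 1 = 36 = 2^2 · 3^2.
(Z/37Z)^× is cyclic (|G| = 36); a cyclic group of order m has exactly φ(d) elements of each order d | m, and none otherwise.
6 = 2 · 3 divides 36, and φ(6) = 2.

2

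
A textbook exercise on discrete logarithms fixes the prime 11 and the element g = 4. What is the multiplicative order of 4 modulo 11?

5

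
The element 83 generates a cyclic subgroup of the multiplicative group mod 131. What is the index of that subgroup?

The order of 83 must divide φ(131) = 131 − 1 = 130 = 2 · 5 · 13.
Divisors of 130: 1, 2, 5, 10, 13, 26, 65, 130.
Compute 83^d (mod 131) for the divisors d until we hit 1:
83^1 ≡ 83 (mod 131)
83^2 ≡ 77 (mod 131)
83^5 ≡ 71 (mod 131)
83^10 ≡ 63 (mod 131)
83^13 ≡ 70 (mod 131)
83^26 ≡ 53 (mod 131)
83^65 ≡ 130 (mod 131)
83^130 ≡ 1 (mod 131) ✓
The order of 83 is 130, so the subgroup it generates has 130 elements.
Index = |(Z/131Z)^×| / |⟨83⟩| = 130 / 130 = 1.

1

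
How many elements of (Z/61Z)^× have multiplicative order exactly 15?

8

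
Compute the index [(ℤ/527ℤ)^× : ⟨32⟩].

By Lagrange's theorem, ord_527(32) divides φ(527) = φ(17·31) = (17−1)·(31−1) = 16·30 = 480 = 2^5 · 3 · 5.
Divisors of 480: 1, 2, 3, 4, 5, 6, 8, 10, 12, 15, 16, 20, 24, 30, 32, 40, 48, 60, 80, 96, 120, 160, 240, 480.
Compute 32^d (mod 527) for the divisors d until we hit 1:
32^1 ≡ 32 (mod 527)
32^2 ≡ 497 (mod 527)
32^3 ≡ 94 (mod 527)
32^4 ≡ 373 (mod 527)
32^5 ≡ 342 (mod 527)
32^6 ≡ 404 (mod 527)
32^8 ≡ 1 (mod 527) ✓
Thus |⟨32⟩| = ord(32) = 8.
The index is φ(527) / ord(32) = 480 / 8 = 60.

60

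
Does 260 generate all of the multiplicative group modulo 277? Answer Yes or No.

Yes

φ(277) = 277 − 1 = 276 = 2^2 · 3 · 23.
Test 260^(276/q) mod 277 for each prime factor q of 276:
260^138 ≡ 276 (mod 277)  [q = 2: ≢ 1 ✓]
260^92 ≡ 116 (mod 277)  [q = 3: ≢ 1 ✓]
260^12 ≡ 201 (mod 277)  [q = 23: ≢ 1 ✓]
None equal 1, so ord_277(260) = 276: 260 is a primitive root.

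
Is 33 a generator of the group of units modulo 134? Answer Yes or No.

φ(134) = φ(2)·φ(67) = 1·66 = 66 = 2 · 3 · 11.
An element g generates (Z/134Z)^× iff g^(66/q) ≢ 1 (mod 134) for each prime q ∈ {2, 3, 11}.
33^33 ≡ 1 (mod 134)  [q = 2: ≡ 1 ✗]
33^22 ≡ 29 (mod 134)  [q = 3: ≢ 1 ✓]
33^6 ≡ 89 (mod 134)  [q = 11: ≢ 1 ✓]
33^33 ≡ 1 shows ord(33) | 33, strictly less than φ(134); not a primitive root.

No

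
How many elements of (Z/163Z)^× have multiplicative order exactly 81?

54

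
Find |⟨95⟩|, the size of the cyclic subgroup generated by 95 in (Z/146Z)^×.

8

The order of 95 must divide φ(146) = φ(2)·φ(73) = 1·72 = 72 = 2^3 · 3^2.
Divisors of 72: 1, 2, 3, 4, 6, 8, 9, 12, 18, 24, 36, 72.
Test each divisor d:
95^1 ≡ 95 (mod 146)
95^2 ≡ 119 (mod 146)
95^3 ≡ 63 (mod 146)
95^4 ≡ 145 (mod 146)
95^6 ≡ 27 (mod 146)
95^8 ≡ 1 (mod 146) ✓
The smallest such exponent is 8, so the order of 95 is 8.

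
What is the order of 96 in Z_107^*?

Since 96 ∈ (Z/107Z)^×, its order divides φ(107) = 107 − 1 = 106 = 2 · 53.
Divisors of 106: 1, 2, 53, 106.
Check 96^d mod 107 for each divisor in increasing order:
96^1 ≡ 96
96^2 ≡ 14
96^53 ≡ 106
96^106 ≡ 1
Hence ord(96) = 106.

106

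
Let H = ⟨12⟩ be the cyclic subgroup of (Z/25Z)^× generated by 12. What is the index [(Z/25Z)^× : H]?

ord(12) | φ(25) = φ(5^2) = 5·(5−1) = 20 = 2^2 · 5.
Divisors of 20: 1, 2, 4, 5, 10, 20.
Evaluate successive powers at the divisors of 20:
12^1 ≡ 12
12^2 ≡ 19
12^4 ≡ 11
12^5 ≡ 7
12^10 ≡ 24
12^20 ≡ 1
The order of 12 is 20, so the subgroup it generates has 20 elements.
[(Z/25Z)^× : ⟨12⟩] = 20/20 = 1.

1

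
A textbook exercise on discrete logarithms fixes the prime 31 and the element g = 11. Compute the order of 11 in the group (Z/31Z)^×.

30

By Lagrange's theorem, ord_31(11) divides φ(31) = 31 − 1 = 30 = 2 · 3 · 5.
Divisors of 30: 1, 2, 3, 5, 6, 10, 15, 30.
Compute 11^d (mod 31) for the divisors d until we hit 1:
11^1 ≡ 11 (mod 31)
11^2 ≡ 28 (mod 31)
11^3 ≡ 29 (mod 31)
11^5 ≡ 6 (mod 31)
11^6 ≡ 4 (mod 31)
11^10 ≡ 5 (mod 31)
11^15 ≡ 30 (mod 31)
11^30 ≡ 1 (mod 31) ✓
So ord_31(11) = 30.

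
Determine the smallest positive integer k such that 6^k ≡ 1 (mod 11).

10

ord(6) | φ(11) = 11 − 1 = 10 = 2 · 5.
Divisors of 10: 1, 2, 5, 10.
Compute 6^d (mod 11) for the divisors d until we hit 1:
6^1 ≡ 6 (mod 11)
6^2 ≡ 3 (mod 11)
6^5 ≡ 10 (mod 11)
6^10 ≡ 1 (mod 11) ✓
So ord_11(6) = 10.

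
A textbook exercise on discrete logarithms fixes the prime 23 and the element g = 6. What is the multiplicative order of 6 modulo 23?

11

ord(6) | φ(23) = 23 − 1 = 22 = 2 · 11.
Divisors of 22: 1, 2, 11, 22.
Compute 6^d (mod 23) for the divisors d until we hit 1:
6^1 ≡ 6 (mod 23)
6^2 ≡ 13 (mod 23)
6^11 ≡ 1 (mod 23) ✓
Therefore the multiplicative order of 6 modulo 23 is 11.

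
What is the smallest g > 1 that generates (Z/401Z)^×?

3

φ(401) = 401 − 1 = 400 = 2^4 · 5^2.
Test candidates g = 2, 3, … against the prime factors q ∈ {2, 5} of φ(401): g is a generator iff g^(400/q) ≢ 1 for every such q.
g = 2: 2^200 ≡ 1 — hits 1, so not a primitive root.
g = 3: 3^200 ≡ 400; 3^80 ≡ 72 — none is 1, so 3 is a primitive root.
So 3 is the smallest generator of (Z/401Z)^×.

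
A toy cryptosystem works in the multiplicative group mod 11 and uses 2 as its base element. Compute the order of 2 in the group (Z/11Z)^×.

By Lagrange's theorem, ord_11(2) divides φ(11) = 11 − 1 = 10 = 2 · 5.
Divisors of 10: 1, 2, 5, 10.
Check 2^d mod 11 for each divisor in increasing order:
2^1 ≡ 2 (mod 11)
2^2 ≡ 4 (mod 11)
2^5 ≡ 10 (mod 11)
2^10 ≡ 1 (mod 11) ✓
The smallest such exponent is 10, so the order of 2 is 10.

10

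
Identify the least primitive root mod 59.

2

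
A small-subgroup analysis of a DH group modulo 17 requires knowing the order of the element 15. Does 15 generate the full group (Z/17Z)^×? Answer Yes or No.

φ(17) = 17 − 1 = 16 = 2^4.
An element g generates (Z/17Z)^× iff g^(16/q) ≢ 1 (mod 17) for each prime q ∈ {2}.
15^8 ≡ 1 (mod 17)  [q = 2: ≡ 1 ✗]
The check at q = 2 fails, so 15 generates a proper subgroup.

No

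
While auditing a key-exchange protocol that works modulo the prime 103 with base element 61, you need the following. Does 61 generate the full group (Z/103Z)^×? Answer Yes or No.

φ(103) = 103 − 1 = 102 = 2 · 3 · 17.
An element g generates (Z/103Z)^× iff g^(102/q) ≢ 1 (mod 103) for each prime q ∈ {2, 3, 17}.
61^51 ≡ 1 (mod 103)  [q = 2: ≡ 1 ✗]
61^34 ≡ 1 (mod 103)  [q = 3: ≡ 1 ✗]
61^6 ≡ 34 (mod 103)  [q = 17: ≢ 1 ✓]
Since 61^51 ≡ 1, the order of 61 divides 51 < 102, so 61 is not a primitive root.

No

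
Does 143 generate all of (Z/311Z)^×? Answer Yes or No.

φ(311) = 311 − 1 = 310 = 2 · 5 · 31.
It suffices to check that the order of 143 is not a proper divisor of 310: compute 143^(310/q) for q ∈ {2, 5, 31}.
143^155 ≡ 310 (mod 311)  [q = 2: ≢ 1 ✓]
143^62 ≡ 1 (mod 311)  [q = 5: ≡ 1 ✗]
143^10 ≡ 300 (mod 311)  [q = 31: ≢ 1 ✓]
143^62 ≡ 1 shows ord(143) | 62, strictly less than φ(311); not a primitive root.

No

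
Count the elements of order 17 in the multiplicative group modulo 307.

16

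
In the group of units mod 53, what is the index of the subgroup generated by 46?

4

By Lagrange's theorem, ord_53(46) divides φ(53) = 53 − 1 = 52 = 2^2 · 13.
Divisors of 52: 1, 2, 4, 13, 26, 52.
Check 46^d mod 53 for each divisor in increasing order:
46^1 ≡ 46
46^2 ≡ 49
46^4 ≡ 16
46^13 ≡ 1
So ord_53(46) = 13, hence |⟨46⟩| = 13.
Index = |(Z/53Z)^×| / |⟨46⟩| = 52 / 13 = 4.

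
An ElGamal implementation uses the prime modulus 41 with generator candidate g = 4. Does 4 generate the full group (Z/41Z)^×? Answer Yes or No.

φ(41) = 41 − 1 = 40 = 2^3 · 5.
An element g generates (Z/41Z)^× iff g^(40/q) ≢ 1 (mod 41) for each prime q ∈ {2, 5}.
4^20 ≡ 1 (mod 41)  [q = 2: ≡ 1 ✗]
4^8 ≡ 18 (mod 41)  [q = 5: ≢ 1 ✓]
Since 4^20 ≡ 1, the order of 4 divides 20 < 40, so 4 is not a primitive root.

No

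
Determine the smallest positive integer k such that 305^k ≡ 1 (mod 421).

420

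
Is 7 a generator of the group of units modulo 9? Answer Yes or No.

φ(9) = φ(3^2) = 3·(3−1) = 6 = 2 · 3.
It suffices to check that the order of 7 is not a proper divisor of 6: compute 7^(6/q) for q ∈ {2, 3}.
7^3 ≡ 1 (mod 9)  [q = 2: ≡ 1 ✗]
7^2 ≡ 4 (mod 9)  [q = 3: ≢ 1 ✓]
Since 7^3 ≡ 1, the order of 7 divides 3 < 6, so 7 is not a primitive root.

No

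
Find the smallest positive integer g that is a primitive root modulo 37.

φ(37) = 37 − 1 = 36 = 2^2 · 3^2.
g is a primitive root iff g^(36/q) ≢ 1 (mod 37) for each prime q ∈ {2, 3}.
g = 2: 2^18 ≡ 36; 2^12 ≡ 26 — none is 1, so 2 is a primitive root.
Hence the least primitive root of 37 is 2.

2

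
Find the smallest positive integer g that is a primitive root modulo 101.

2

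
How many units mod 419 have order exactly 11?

φ(419) = 419 − 1 = 418 = 2 · 11 · 19.
(Z/419Z)^× is cyclic (|G| = 418); a cyclic group of order m has exactly φ(d) elements of each order d | m, and none otherwise.
11 | 418, and φ(11) = 11 − 1 = 10.

10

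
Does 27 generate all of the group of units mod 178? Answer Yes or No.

Yes

φ(178) = φ(2)·φ(89) = 1·88 = 88 = 2^3 · 11.
An element g generates (Z/178Z)^× iff g^(88/q) ≢ 1 (mod 178) for each prime q ∈ {2, 11}.
27^44 ≡ 177 (mod 178)  [q = 2: ≢ 1 ✓]
27^8 ≡ 39 (mod 178)  [q = 11: ≢ 1 ✓]
Every test exponent gives a nontrivial residue, hence 27 generates the full group.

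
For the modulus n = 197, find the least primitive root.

2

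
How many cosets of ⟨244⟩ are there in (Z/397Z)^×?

ord(244) | φ(397) = 397 − 1 = 396 = 2^2 · 3^2 · 11.
Divisors of 396: 1, 2, 3, 4, 6, 9, 11, 12, 18, 22, 33, 36, 44, 66, 99, 132, 198, 396.
Test each divisor d:
244^1 ≡ 244
244^2 ≡ 383
244^3 ≡ 157
244^4 ≡ 196
244^6 ≡ 35
244^9 ≡ 334
244^11 ≡ 88
244^12 ≡ 34
244^18 ≡ 396
244^22 ≡ 201
244^33 ≡ 220
244^36 ≡ 1
The order of 244 is 36, so the subgroup it generates has 36 elements.
The index is φ(397) / ord(244) = 396 / 36 = 11.

11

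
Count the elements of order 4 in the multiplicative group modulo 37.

φ(37) = 37 − 1 = 36 = 2^2 · 3^2.
In a cyclic group of order 36, there are φ(d) elements of order d for each divisor d of 36, and zero for non-divisors.
4 = 2^2 divides 36, and φ(4) = 2.

2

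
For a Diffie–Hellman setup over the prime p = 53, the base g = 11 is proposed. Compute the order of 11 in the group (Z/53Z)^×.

The order of 11 must divide φ(53) = 53 − 1 = 52 = 2^2 · 13.
Divisors of 52: 1, 2, 4, 13, 26, 52.
Compute 11^d (mod 53) for the divisors d until we hit 1:
11^1 ≡ 11 (mod 53)
11^2 ≡ 15 (mod 53)
11^4 ≡ 13 (mod 53)
11^13 ≡ 52 (mod 53)
11^26 ≡ 1 (mod 53) ✓
Therefore the multiplicative order of 11 modulo 53 is 26.

26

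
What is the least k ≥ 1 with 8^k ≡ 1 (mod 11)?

10

ord(8) | φ(11) = 11 − 1 = 10 = 2 · 5.
Divisors of 10: 1, 2, 5, 10.
Evaluate successive powers at the divisors of 10:
8^1 ≡ 8
8^2 ≡ 9
8^5 ≡ 10
8^10 ≡ 1
Hence ord(8) = 10.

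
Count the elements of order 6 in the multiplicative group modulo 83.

0

φ(83) = 83 − 1 = 82 = 2 · 41.
In a cyclic group of order 82, there are φ(d) elements of order d for each divisor d of 82, and zero for non-divisors.
Since 6 ∤ 82, the count is 0.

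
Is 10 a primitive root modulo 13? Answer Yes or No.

φ(13) = 13 − 1 = 12 = 2^2 · 3.
An element g generates (Z/13Z)^× iff g^(12/q) ≢ 1 (mod 13) for each prime q ∈ {2, 3}.
10^6 ≡ 1 (mod 13)  [q = 2: ≡ 1 ✗]
10^4 ≡ 3 (mod 13)  [q = 3: ≢ 1 ✓]
The check at q = 2 fails, so 10 generates a proper subgroup.

No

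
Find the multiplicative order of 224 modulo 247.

18

By Lagrange's theorem, ord_247(224) divides φ(247) = φ(13·19) = (13−1)·(19−1) = 12·18 = 216 = 2^3 · 3^3.
Divisors of 216: 1, 2, 3, 4, 6, 8, 9, 12, 18, 24, 27, 36, 54, 72, 108, 216.
Check 224^d mod 247 for each divisor in increasing order:
224^1 ≡ 224
224^2 ≡ 35
224^3 ≡ 183
224^4 ≡ 237
224^6 ≡ 144
224^8 ≡ 100
224^9 ≡ 170
224^12 ≡ 235
224^18 ≡ 1
Therefore the multiplicative order of 224 modulo 247 is 18.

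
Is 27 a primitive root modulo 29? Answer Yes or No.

Yes

φ(29) = 29 − 1 = 28 = 2^2 · 7.
An element g generates (Z/29Z)^× iff g^(28/q) ≢ 1 (mod 29) for each prime q ∈ {2, 7}.
27^14 ≡ 28 (mod 29)  [q = 2: ≢ 1 ✓]
27^4 ≡ 16 (mod 29)  [q = 7: ≢ 1 ✓]
Every test exponent gives a nontrivial residue, hence 27 generates the full group.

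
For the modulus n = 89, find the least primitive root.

3

φ(89) = 89 − 1 = 88 = 2^3 · 11.
Test candidates g = 2, 3, … against the prime factors q ∈ {2, 11} of φ(89): g is a generator iff g^(88/q) ≢ 1 for every such q.
g = 2: 2^44 ≡ 1 — hits 1, so not a primitive root.
g = 3: 3^44 ≡ 88; 3^8 ≡ 64 — none is 1, so 3 is a primitive root.
Hence the least primitive root of 89 is 3.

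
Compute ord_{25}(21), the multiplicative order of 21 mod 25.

The order of 21 must divide φ(25) = φ(5^2) = 5·(5−1) = 20 = 2^2 · 5.
Divisors of 20: 1, 2, 4, 5, 10, 20.
Check 21^d mod 25 for each divisor in increasing order:
21^1 ≡ 21 (mod 25)
21^2 ≡ 16 (mod 25)
21^4 ≡ 6 (mod 25)
21^5 ≡ 1 (mod 25) ✓
Hence ord(21) = 5.

5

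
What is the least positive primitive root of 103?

5

φ(103) = 103 − 1 = 102 = 2 · 3 · 17.
Test candidates g = 2, 3, … against the prime factors q ∈ {2, 3, 17} of φ(103): g is a generator iff g^(102/q) ≢ 1 for every such q.
g = 2: 2^51 ≡ 1 — hits 1, so not a primitive root.
g = 3: 3^51 ≡ 102; 3^34 ≡ 1 — hits 1, so not a primitive root.
g = 4: 4^51 ≡ 1 — hits 1, so not a primitive root.
g = 5: 5^51 ≡ 102; 5^34 ≡ 56; 5^6 ≡ 72 — none is 1, so 5 is a primitive root.
The smallest primitive root modulo 103 is 5.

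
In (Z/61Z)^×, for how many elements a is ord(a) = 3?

φ(61) = 61 − 1 = 60 = 2^2 · 3 · 5.
(Z/61Z)^× is cyclic (|G| = 60); a cyclic group of order m has exactly φ(d) elements of each order d | m, and none otherwise.
3 | 60, and φ(3) = 3 − 1 = 2.

2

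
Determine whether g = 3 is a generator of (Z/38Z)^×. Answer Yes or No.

φ(38) = φ(2)·φ(19) = 1·18 = 18 = 2 · 3^2.
3 is a primitive root mod 38 iff 3^(φ(38)/q) ≢ 1 for every prime q | φ(38), i.e. q ∈ {2, 3}.
3^9 ≡ 37 (mod 38)  [q = 2: ≢ 1 ✓]
3^6 ≡ 7 (mod 38)  [q = 3: ≢ 1 ✓]
None equal 1, so ord_38(3) = 18: 3 is a primitive root.

Yes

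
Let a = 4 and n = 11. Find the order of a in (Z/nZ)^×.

ord(4) | φ(11) = 11 − 1 = 10 = 2 · 5.
Divisors of 10: 1, 2, 5, 10.
Evaluate successive powers at the divisors of 10:
4^1 ≡ 4
4^2 ≡ 5
4^5 ≡ 1
The smallest such exponent is 5, so the order of 4 is 5.

5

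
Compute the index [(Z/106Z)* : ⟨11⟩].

2

ord(11) | φ(106) = φ(2)·φ(53) = 1·52 = 52 = 2^2 · 13.
Divisors of 52: 1, 2, 4, 13, 26, 52.
Compute 11^d (mod 106) for the divisors d until we hit 1:
11^1 ≡ 11 (mod 106)
11^2 ≡ 15 (mod 106)
11^4 ≡ 13 (mod 106)
11^13 ≡ 105 (mod 106)
11^26 ≡ 1 (mod 106) ✓
Thus |⟨11⟩| = ord(11) = 26.
Index = |(Z/106Z)^×| / |⟨11⟩| = 52 / 26 = 2.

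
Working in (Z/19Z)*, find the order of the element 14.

18

The order of 14 must divide φ(19) = 19 − 1 = 18 = 2 · 3^2.
Divisors of 18: 1, 2, 3, 6, 9, 18.
Evaluate successive powers at the divisors of 18:
14^1 ≡ 14 (mod 19)
14^2 ≡ 6 (mod 19)
14^3 ≡ 8 (mod 19)
14^6 ≡ 7 (mod 19)
14^9 ≡ 18 (mod 19)
14^18 ≡ 1 (mod 19) ✓
So ord_19(14) = 18.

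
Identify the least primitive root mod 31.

3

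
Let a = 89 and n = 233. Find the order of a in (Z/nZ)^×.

4

ord(89) | φ(233) = 233 − 1 = 232 = 2^3 · 29.
Divisors of 232: 1, 2, 4, 8, 29, 58, 116, 232.
Check 89^d mod 233 for each divisor in increasing order:
89^1 ≡ 89
89^2 ≡ 232
89^4 ≡ 1
Hence ord(89) = 4.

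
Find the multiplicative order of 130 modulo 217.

6

The order of 130 must divide φ(217) = φ(7·31) = (7−1)·(31−1) = 6·30 = 180 = 2^2 · 3^2 · 5.
Divisors of 180: 1, 2, 3, 4, 5, 6, 9, 10, 12, 15, 18, 20, 30, 36, 45, 60, 90, 180.
Compute 130^d (mod 217) for the divisors d until we hit 1:
130^1 ≡ 130
130^2 ≡ 191
130^3 ≡ 92
130^4 ≡ 25
130^5 ≡ 212
130^6 ≡ 1
Therefore the multiplicative order of 130 modulo 217 is 6.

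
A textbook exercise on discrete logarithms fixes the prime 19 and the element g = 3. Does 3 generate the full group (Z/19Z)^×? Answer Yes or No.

Yes

φ(19) = 19 − 1 = 18 = 2 · 3^2.
Test 3^(18/q) mod 19 for each prime factor q of 18:
3^9 ≡ 18 (mod 19)  [q = 2: ≢ 1 ✓]
3^6 ≡ 7 (mod 19)  [q = 3: ≢ 1 ✓]
All checks pass, so 3 has order 18 and is a primitive root modulo 19.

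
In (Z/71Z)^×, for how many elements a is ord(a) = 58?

φ(71) = 71 − 1 = 70 = 2 · 5 · 7.
Since (Z/71Z)^× is cyclic of order 70, the number of elements of order d is φ(d) when d | 70 and 0 otherwise.
Here 70 is not a multiple of 58, so there are no elements of order 58.

0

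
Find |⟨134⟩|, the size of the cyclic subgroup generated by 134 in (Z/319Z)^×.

140

Since 134 ∈ (Z/319Z)^×, its order divides φ(319) = φ(11·29) = (11−1)·(29−1) = 10·28 = 280 = 2^3 · 5 · 7.
Divisors of 280: 1, 2, 4, 5, 7, 8, 10, 14, 20, 28, 35, 40, 56, 70, 140, 280.
Compute 134^d (mod 319) for the divisors d until we hit 1:
134^1 ≡ 134 (mod 319)
134^2 ≡ 92 (mod 319)
134^4 ≡ 170 (mod 319)
134^5 ≡ 131 (mod 319)
134^7 ≡ 249 (mod 319)
134^8 ≡ 190 (mod 319)
134^10 ≡ 254 (mod 319)
134^14 ≡ 115 (mod 319)
134^20 ≡ 78 (mod 319)
134^28 ≡ 146 (mod 319)
134^35 ≡ 307 (mod 319)
134^40 ≡ 23 (mod 319)
134^56 ≡ 262 (mod 319)
134^70 ≡ 144 (mod 319)
134^140 ≡ 1 (mod 319) ✓
The smallest such exponent is 140, so the order of 134 is 140.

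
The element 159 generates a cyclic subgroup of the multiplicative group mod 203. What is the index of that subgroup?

2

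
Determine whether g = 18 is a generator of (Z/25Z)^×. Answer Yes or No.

No

φ(25) = φ(5^2) = 5·(5−1) = 20 = 2^2 · 5.
It suffices to check that the order of 18 is not a proper divisor of 20: compute 18^(20/q) for q ∈ {2, 5}.
18^10 ≡ 24 (mod 25)  [q = 2: ≢ 1 ✓]
18^4 ≡ 1 (mod 25)  [q = 5: ≡ 1 ✗]
18^4 ≡ 1 shows ord(18) | 4, strictly less than φ(25); not a primitive root.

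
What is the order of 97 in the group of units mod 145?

28

The order of 97 must divide φ(145) = φ(5·29) = (5−1)·(29−1) = 4·28 = 112 = 2^4 · 7.
Divisors of 112: 1, 2, 4, 7, 8, 14, 16, 28, 56, 112.
Compute 97^d (mod 145) for the divisors d until we hit 1:
97^1 ≡ 97 (mod 145)
97^2 ≡ 129 (mod 145)
97^4 ≡ 111 (mod 145)
97^7 ≡ 133 (mod 145)
97^8 ≡ 141 (mod 145)
97^14 ≡ 144 (mod 145)
97^16 ≡ 16 (mod 145)
97^28 ≡ 1 (mod 145) ✓
The smallest such exponent is 28, so the order of 97 is 28.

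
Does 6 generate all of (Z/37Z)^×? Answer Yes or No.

No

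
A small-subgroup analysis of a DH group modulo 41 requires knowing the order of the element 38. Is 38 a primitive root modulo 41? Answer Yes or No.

φ(41) = 41 − 1 = 40 = 2^3 · 5.
38 is a primitive root mod 41 iff 38^(φ(41)/q) ≢ 1 for every prime q | φ(41), i.e. q ∈ {2, 5}.
38^20 ≡ 40 (mod 41)  [q = 2: ≢ 1 ✓]
38^8 ≡ 1 (mod 41)  [q = 5: ≡ 1 ✗]
Since 38^8 ≡ 1, the order of 38 divides 8 < 40, so 38 is not a primitive root.

No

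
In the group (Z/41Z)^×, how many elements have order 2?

1

φ(41) = 41 − 1 = 40 = 2^3 · 5.
Since (Z/41Z)^× is cyclic of order 40, the number of elements of order d is φ(d) when d | 40 and 0 otherwise.
2 | 40, and φ(2) = 2 − 1 = 1.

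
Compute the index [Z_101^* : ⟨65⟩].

10

The order of 65 must divide φ(101) = 101 − 1 = 100 = 2^2 · 5^2.
Divisors of 100: 1, 2, 4, 5, 10, 20, 25, 50, 100.
Check 65^d mod 101 for each divisor in increasing order:
65^1 ≡ 65
65^2 ≡ 84
65^4 ≡ 87
65^5 ≡ 100
65^10 ≡ 1
So ord_101(65) = 10, hence |⟨65⟩| = 10.
The index is φ(101) / ord(65) = 100 / 10 = 10.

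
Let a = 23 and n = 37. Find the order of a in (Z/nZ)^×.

12

The order of 23 must divide φ(37) = 37 − 1 = 36 = 2^2 · 3^2.
Divisors of 36: 1, 2, 3, 4, 6, 9, 12, 18, 36.
Compute 23^d (mod 37) for the divisors d until we hit 1:
23^1 ≡ 23
23^2 ≡ 11
23^3 ≡ 31
23^4 ≡ 10
23^6 ≡ 36
23^9 ≡ 6
23^12 ≡ 1
Hence ord(23) = 12.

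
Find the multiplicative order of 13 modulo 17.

4

By Lagrange's theorem, ord_17(13) divides φ(17) = 17 − 1 = 16 = 2^4.
Divisors of 16: 1, 2, 4, 8, 16.
Compute 13^d (mod 17) for the divisors d until we hit 1:
13^1 ≡ 13 (mod 17)
13^2 ≡ 16 (mod 17)
13^4 ≡ 1 (mod 17) ✓
So ord_17(13) = 4.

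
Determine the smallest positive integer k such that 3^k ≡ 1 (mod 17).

16

ord(3) | φ(17) = 17 − 1 = 16 = 2^4.
Divisors of 16: 1, 2, 4, 8, 16.
Test each divisor d:
3^1 ≡ 3 (mod 17)
3^2 ≡ 9 (mod 17)
3^4 ≡ 13 (mod 17)
3^8 ≡ 16 (mod 17)
3^16 ≡ 1 (mod 17) ✓
Hence ord(3) = 16.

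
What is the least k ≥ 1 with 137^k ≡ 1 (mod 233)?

ord(137) | φ(233) = 233 − 1 = 232 = 2^3 · 29.
Divisors of 232: 1, 2, 4, 8, 29, 58, 116, 232.
Check 137^d mod 233 for each divisor in increasing order:
137^1 ≡ 137 (mod 233)
137^2 ≡ 129 (mod 233)
137^4 ≡ 98 (mod 233)
137^8 ≡ 51 (mod 233)
137^29 ≡ 12 (mod 233)
137^58 ≡ 144 (mod 233)
137^116 ≡ 232 (mod 233)
137^232 ≡ 1 (mod 233) ✓
So ord_233(137) = 232.

232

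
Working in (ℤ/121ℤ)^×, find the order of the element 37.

55

ord(37) | φ(121) = φ(11^2) = 11·(11−1) = 110 = 2 · 5 · 11.
Divisors of 110: 1, 2, 5, 10, 11, 22, 55, 110.
Compute 37^d (mod 121) for the divisors d until we hit 1:
37^1 ≡ 37
37^2 ≡ 38
37^5 ≡ 67
37^10 ≡ 12
37^11 ≡ 81
37^22 ≡ 27
37^55 ≡ 1
The smallest such exponent is 55, so the order of 37 is 55.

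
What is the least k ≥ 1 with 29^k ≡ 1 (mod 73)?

72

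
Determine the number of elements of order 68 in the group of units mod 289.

32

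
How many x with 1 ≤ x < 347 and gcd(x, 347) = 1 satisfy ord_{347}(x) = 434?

0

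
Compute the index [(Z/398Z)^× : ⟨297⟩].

6

ord(297) | φ(398) = φ(2)·φ(199) = 1·198 = 198 = 2 · 3^2 · 11.
Divisors of 198: 1, 2, 3, 6, 9, 11, 18, 22, 33, 66, 99, 198.
Check 297^d mod 398 for each divisor in increasing order:
297^1 ≡ 297 (mod 398)
297^2 ≡ 251 (mod 398)
297^3 ≡ 121 (mod 398)
297^6 ≡ 313 (mod 398)
297^9 ≡ 63 (mod 398)
297^11 ≡ 291 (mod 398)
297^18 ≡ 387 (mod 398)
297^22 ≡ 305 (mod 398)
297^33 ≡ 1 (mod 398) ✓
So ord_398(297) = 33, hence |⟨297⟩| = 33.
[(Z/398Z)^× : ⟨297⟩] = 198/33 = 6.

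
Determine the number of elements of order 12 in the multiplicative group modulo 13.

4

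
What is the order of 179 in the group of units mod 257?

ord(179) | φ(257) = 257 − 1 = 256 = 2^8.
Divisors of 256: 1, 2, 4, 8, 16, 32, 64, 128, 256.
Test each divisor d:
179^1 ≡ 179
179^2 ≡ 173
179^4 ≡ 117
179^8 ≡ 68
179^16 ≡ 255
179^32 ≡ 4
179^64 ≡ 16
179^128 ≡ 256
179^256 ≡ 1
Therefore the multiplicative order of 179 modulo 257 is 256.

256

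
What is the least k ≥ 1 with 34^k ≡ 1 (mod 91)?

Since 34 ∈ (Z/91Z)^×, its order divides φ(91) = φ(7·13) = (7−1)·(13−1) = 6·12 = 72 = 2^3 · 3^2.
Divisors of 72: 1, 2, 3, 4, 6, 8, 9, 12, 18, 24, 36, 72.
Compute 34^d (mod 91) for the divisors d until we hit 1:
34^1 ≡ 34 (mod 91)
34^2 ≡ 64 (mod 91)
34^3 ≡ 83 (mod 91)
34^4 ≡ 1 (mod 91) ✓
Therefore the multiplicative order of 34 modulo 91 is 4.

4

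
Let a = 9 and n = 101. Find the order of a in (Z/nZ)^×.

The order of 9 must divide φ(101) = 101 − 1 = 100 = 2^2 · 5^2.
Divisors of 100: 1, 2, 4, 5, 10, 20, 25, 50, 100.
Evaluate successive powers at the divisors of 100:
9^1 ≡ 9
9^2 ≡ 81
9^4 ≡ 97
9^5 ≡ 65
9^10 ≡ 84
9^20 ≡ 87
9^25 ≡ 100
9^50 ≡ 1
Hence ord(9) = 50.

50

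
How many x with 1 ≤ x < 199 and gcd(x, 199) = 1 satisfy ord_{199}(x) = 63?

φ(199) = 199 − 1 = 198 = 2 · 3^2 · 11.
In a cyclic group of order 198, there are φ(d) elements of order d for each divisor d of 198, and zero for non-divisors.
Here 198 is not a multiple of 63, so there are no elements of order 63.

0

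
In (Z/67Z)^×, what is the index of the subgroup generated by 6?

2

The order of 6 must divide φ(67) = 67 − 1 = 66 = 2 · 3 · 11.
Divisors of 66: 1, 2, 3, 6, 11, 22, 33, 66.
Compute 6^d (mod 67) for the divisors d until we hit 1:
6^1 ≡ 6 (mod 67)
6^2 ≡ 36 (mod 67)
6^3 ≡ 15 (mod 67)
6^6 ≡ 24 (mod 67)
6^11 ≡ 29 (mod 67)
6^22 ≡ 37 (mod 67)
6^33 ≡ 1 (mod 67) ✓
So ord_67(6) = 33, hence |⟨6⟩| = 33.
[(Z/67Z)^× : ⟨6⟩] = 66/33 = 2.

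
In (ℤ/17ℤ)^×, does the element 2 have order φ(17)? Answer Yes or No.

No

φ(17) = 17 − 1 = 16 = 2^4.
It suffices to check that the order of 2 is not a proper divisor of 16: compute 2^(16/q) for q ∈ {2}.
2^8 ≡ 1 (mod 17)  [q = 2: ≡ 1 ✗]
The check at q = 2 fails, so 2 generates a proper subgroup.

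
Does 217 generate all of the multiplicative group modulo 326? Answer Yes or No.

φ(326) = φ(2)·φ(163) = 1·162 = 162 = 2 · 3^4.
Test 217^(162/q) mod 326 for each prime factor q of 162:
217^81 ≡ 1 (mod 326)  [q = 2: ≡ 1 ✗]
217^54 ≡ 267 (mod 326)  [q = 3: ≢ 1 ✓]
The check at q = 2 fails, so 217 generates a proper subgroup.

No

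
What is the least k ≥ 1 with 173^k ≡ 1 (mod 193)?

64

By Lagrange's theorem, ord_193(173) divides φ(193) = 193 − 1 = 192 = 2^6 · 3.
Divisors of 192: 1, 2, 3, 4, 6, 8, 12, 16, 24, 32, 48, 64, 96, 192.
Compute 173^d (mod 193) for the divisors d until we hit 1:
173^1 ≡ 173 (mod 193)
173^2 ≡ 14 (mod 193)
173^3 ≡ 106 (mod 193)
173^4 ≡ 3 (mod 193)
173^6 ≡ 42 (mod 193)
173^8 ≡ 9 (mod 193)
173^12 ≡ 27 (mod 193)
173^16 ≡ 81 (mod 193)
173^24 ≡ 150 (mod 193)
173^32 ≡ 192 (mod 193)
173^48 ≡ 112 (mod 193)
173^64 ≡ 1 (mod 193) ✓
So ord_193(173) = 64.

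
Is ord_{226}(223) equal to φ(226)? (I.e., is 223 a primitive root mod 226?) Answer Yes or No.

φ(226) = φ(2)·φ(113) = 1·112 = 112 = 2^4 · 7.
Test 223^(112/q) mod 226 for each prime factor q of 112:
223^56 ≡ 225 (mod 226)  [q = 2: ≢ 1 ✓]
223^16 ≡ 49 (mod 226)  [q = 7: ≢ 1 ✓]
All checks pass, so 223 has order 112 and is a primitive root modulo 226.

Yes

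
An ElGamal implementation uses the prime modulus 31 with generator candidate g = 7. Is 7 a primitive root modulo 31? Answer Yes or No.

No

φ(31) = 31 − 1 = 30 = 2 · 3 · 5.
7 is a primitive root mod 31 iff 7^(φ(31)/q) ≢ 1 for every prime q | φ(31), i.e. q ∈ {2, 3, 5}.
7^15 ≡ 1 (mod 31)  [q = 2: ≡ 1 ✗]
7^10 ≡ 25 (mod 31)  [q = 3: ≢ 1 ✓]
7^6 ≡ 4 (mod 31)  [q = 5: ≢ 1 ✓]
The check at q = 2 fails, so 7 generates a proper subgroup.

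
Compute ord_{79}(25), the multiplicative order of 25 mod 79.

39

By Lagrange's theorem, ord_79(25) divides φ(79) = 79 − 1 = 78 = 2 · 3 · 13.
Divisors of 78: 1, 2, 3, 6, 13, 26, 39, 78.
Evaluate successive powers at the divisors of 78:
25^1 ≡ 25
25^2 ≡ 72
25^3 ≡ 62
25^6 ≡ 52
25^13 ≡ 55
25^26 ≡ 23
25^39 ≡ 1
Hence ord(25) = 39.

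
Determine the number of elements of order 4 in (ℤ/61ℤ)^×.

φ(61) = 61 − 1 = 60 = 2^2 · 3 · 5.
Since (Z/61Z)^× is cyclic of order 60, the number of elements of order d is φ(d) when d | 60 and 0 otherwise.
4 = 2^2 divides 60, and φ(4) = 2.

2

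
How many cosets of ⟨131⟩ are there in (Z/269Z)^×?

Since 131 ∈ (Z/269Z)^×, its order divides φ(269) = 269 − 1 = 268 = 2^2 · 67.
Divisors of 268: 1, 2, 4, 67, 134, 268.
Check 131^d mod 269 for each divisor in increasing order:
131^1 ≡ 131
131^2 ≡ 214
131^4 ≡ 66
131^67 ≡ 1
Thus |⟨131⟩| = ord(131) = 67.
[(Z/269Z)^× : ⟨131⟩] = 268/67 = 4.

4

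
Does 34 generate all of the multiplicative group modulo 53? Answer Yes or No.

Yes

φ(53) = 53 − 1 = 52 = 2^2 · 13.
An element g generates (Z/53Z)^× iff g^(52/q) ≢ 1 (mod 53) for each prime q ∈ {2, 13}.
34^26 ≡ 52 (mod 53)  [q = 2: ≢ 1 ✓]
34^4 ≡ 47 (mod 53)  [q = 13: ≢ 1 ✓]
All checks pass, so 34 has order 52 and is a primitive root modulo 53.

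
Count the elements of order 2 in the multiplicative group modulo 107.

φ(107) = 107 − 1 = 106 = 2 · 53.
(Z/107Z)^× is cyclic (|G| = 106); a cyclic group of order m has exactly φ(d) elements of each order d | m, and none otherwise.
2 | 106, and φ(2) = 2 − 1 = 1.

1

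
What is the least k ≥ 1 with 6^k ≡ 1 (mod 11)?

10

By Lagrange's theorem, ord_11(6) divides φ(11) = 11 − 1 = 10 = 2 · 5.
Divisors of 10: 1, 2, 5, 10.
Test each divisor d:
6^1 ≡ 6 (mod 11)
6^2 ≡ 3 (mod 11)
6^5 ≡ 10 (mod 11)
6^10 ≡ 1 (mod 11) ✓
The smallest such exponent is 10, so the order of 6 is 10.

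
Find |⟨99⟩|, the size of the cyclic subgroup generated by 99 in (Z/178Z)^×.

44

The order of 99 must divide φ(178) = φ(2)·φ(89) = 1·88 = 88 = 2^3 · 11.
Divisors of 88: 1, 2, 4, 8, 11, 22, 44, 88.
Compute 99^d (mod 178) for the divisors d until we hit 1:
99^1 ≡ 99 (mod 178)
99^2 ≡ 11 (mod 178)
99^4 ≡ 121 (mod 178)
99^8 ≡ 45 (mod 178)
99^11 ≡ 55 (mod 178)
99^22 ≡ 177 (mod 178)
99^44 ≡ 1 (mod 178) ✓
Therefore the multiplicative order of 99 modulo 178 is 44.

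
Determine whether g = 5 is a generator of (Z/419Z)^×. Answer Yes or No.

No

φ(419) = 419 − 1 = 418 = 2 · 11 · 19.
Test 5^(418/q) mod 419 for each prime factor q of 418:
5^209 ≡ 1 (mod 419)  [q = 2: ≡ 1 ✗]
5^38 ≡ 13 (mod 419)  [q = 11: ≢ 1 ✓]
5^22 ≡ 343 (mod 419)  [q = 19: ≢ 1 ✓]
The check at q = 2 fails, so 5 generates a proper subgroup.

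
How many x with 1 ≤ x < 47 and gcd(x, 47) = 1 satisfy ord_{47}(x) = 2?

φ(47) = 47 − 1 = 46 = 2 · 23.
Since (Z/47Z)^× is cyclic of order 46, the number of elements of order d is φ(d) when d | 46 and 0 otherwise.
2 | 46, and φ(2) = 2 − 1 = 1.

1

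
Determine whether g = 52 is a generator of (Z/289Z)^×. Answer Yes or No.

No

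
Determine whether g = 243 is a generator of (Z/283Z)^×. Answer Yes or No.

φ(283) = 283 − 1 = 282 = 2 · 3 · 47.
An element g generates (Z/283Z)^× iff g^(282/q) ≢ 1 (mod 283) for each prime q ∈ {2, 3, 47}.
243^141 ≡ 282 (mod 283)  [q = 2: ≢ 1 ✓]
243^94 ≡ 44 (mod 283)  [q = 3: ≢ 1 ✓]
243^6 ≡ 66 (mod 283)  [q = 47: ≢ 1 ✓]
Every test exponent gives a nontrivial residue, hence 243 generates the full group.

Yes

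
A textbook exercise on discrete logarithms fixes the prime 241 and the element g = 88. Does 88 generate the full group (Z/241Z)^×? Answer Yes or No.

φ(241) = 241 − 1 = 240 = 2^4 · 3 · 5.
Test 88^(240/q) mod 241 for each prime factor q of 240:
88^120 ≡ 240 (mod 241)  [q = 2: ≢ 1 ✓]
88^80 ≡ 15 (mod 241)  [q = 3: ≢ 1 ✓]
88^48 ≡ 1 (mod 241)  [q = 5: ≡ 1 ✗]
88^48 ≡ 1 shows ord(88) | 48, strictly less than φ(241); not a primitive root.

No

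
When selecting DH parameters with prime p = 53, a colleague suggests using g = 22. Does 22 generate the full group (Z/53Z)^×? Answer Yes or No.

Yes

φ(53) = 53 − 1 = 52 = 2^2 · 13.
22 is a primitive root mod 53 iff 22^(φ(53)/q) ≢ 1 for every prime q | φ(53), i.e. q ∈ {2, 13}.
22^26 ≡ 52 (mod 53)  [q = 2: ≢ 1 ✓]
22^4 ≡ 49 (mod 53)  [q = 13: ≢ 1 ✓]
All checks pass, so 22 has order 52 and is a primitive root modulo 53.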